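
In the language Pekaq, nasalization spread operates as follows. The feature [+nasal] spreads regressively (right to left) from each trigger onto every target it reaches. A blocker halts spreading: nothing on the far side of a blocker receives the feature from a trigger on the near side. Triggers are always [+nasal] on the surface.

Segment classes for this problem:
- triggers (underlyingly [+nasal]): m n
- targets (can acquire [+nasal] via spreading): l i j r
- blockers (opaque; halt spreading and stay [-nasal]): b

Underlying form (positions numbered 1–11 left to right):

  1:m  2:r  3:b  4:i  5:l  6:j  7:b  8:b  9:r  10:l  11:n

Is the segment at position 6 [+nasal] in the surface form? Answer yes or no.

From /m/ at 1 leftward: word edge.
From /n/ at 11 leftward: 10 /l/ → [+nasal]; 9 /r/ → [+nasal]; 8 /b/ blocks.
Targets with no active source: positions 2 4 5 6 stay [-nasal].
[+nasal] positions on the surface: 1 9 10 11.

no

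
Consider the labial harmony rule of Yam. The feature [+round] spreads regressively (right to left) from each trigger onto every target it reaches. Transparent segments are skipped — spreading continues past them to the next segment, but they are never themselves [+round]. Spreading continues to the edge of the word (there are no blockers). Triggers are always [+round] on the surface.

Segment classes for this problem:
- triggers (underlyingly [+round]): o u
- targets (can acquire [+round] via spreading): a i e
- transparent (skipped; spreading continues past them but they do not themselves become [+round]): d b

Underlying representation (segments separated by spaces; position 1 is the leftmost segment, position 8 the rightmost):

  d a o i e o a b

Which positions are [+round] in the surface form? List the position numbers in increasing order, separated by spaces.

2 3 4 5 6

From /o/ at 3 leftward: 2 /a/ → [+round]; 1 /d/ transparent; word edge.
From /o/ at 6 leftward: 5 /e/ → [+round]; 4 /i/ → [+round]; 3 /o/ is itself a trigger — this domain ends here.
Target with no active source: position 7 stays [-round].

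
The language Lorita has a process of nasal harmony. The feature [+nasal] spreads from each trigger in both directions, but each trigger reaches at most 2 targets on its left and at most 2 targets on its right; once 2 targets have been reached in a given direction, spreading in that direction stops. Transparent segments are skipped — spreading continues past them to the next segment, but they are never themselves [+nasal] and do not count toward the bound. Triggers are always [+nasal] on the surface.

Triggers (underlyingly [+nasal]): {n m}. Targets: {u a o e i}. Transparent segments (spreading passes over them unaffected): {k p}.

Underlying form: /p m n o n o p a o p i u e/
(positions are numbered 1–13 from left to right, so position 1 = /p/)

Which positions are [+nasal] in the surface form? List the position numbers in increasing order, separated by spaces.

2 3 4 5 6 8

From /m/ at 2 rightward: 3 /n/ is itself a trigger — this domain ends here.
From /m/ at 2 leftward: 1 /p/ transparent; word edge.
From /n/ at 3 rightward: 4 /o/ → [+nasal]; 5 /n/ is itself a trigger — this domain ends here.
From /n/ at 3 leftward: 2 /m/ is itself a trigger — this domain ends here.
From /n/ at 5 rightward: 6 /o/ → [+nasal]; 7 /p/ transparent; 8 /a/ → [+nasal]; bound reached.
From /n/ at 5 leftward: 4 /o/ → [+nasal]; 3 /n/ is itself a trigger — this domain ends here.
Targets with no active source: positions 9 11 12 13 stay [-nasal].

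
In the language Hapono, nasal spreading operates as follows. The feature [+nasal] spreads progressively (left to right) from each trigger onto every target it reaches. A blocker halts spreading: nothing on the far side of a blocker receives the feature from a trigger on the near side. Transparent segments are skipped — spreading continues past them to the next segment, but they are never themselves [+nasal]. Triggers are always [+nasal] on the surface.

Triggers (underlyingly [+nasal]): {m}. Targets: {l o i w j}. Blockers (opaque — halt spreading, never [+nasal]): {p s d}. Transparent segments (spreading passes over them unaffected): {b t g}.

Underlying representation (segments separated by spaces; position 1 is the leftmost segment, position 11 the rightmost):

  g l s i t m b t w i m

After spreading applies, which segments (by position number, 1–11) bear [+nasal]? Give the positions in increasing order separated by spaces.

From /m/ at 6 rightward: 7 /b/ transparent; 8 /t/ transparent; 9 /w/ → [+nasal]; 10 /i/ → [+nasal]; 11 /m/ is itself a trigger — this domain ends here.
From /m/ at 11 rightward: word edge.
Targets with no active source: positions 2 4 stay [-nasal].

6 9 10 11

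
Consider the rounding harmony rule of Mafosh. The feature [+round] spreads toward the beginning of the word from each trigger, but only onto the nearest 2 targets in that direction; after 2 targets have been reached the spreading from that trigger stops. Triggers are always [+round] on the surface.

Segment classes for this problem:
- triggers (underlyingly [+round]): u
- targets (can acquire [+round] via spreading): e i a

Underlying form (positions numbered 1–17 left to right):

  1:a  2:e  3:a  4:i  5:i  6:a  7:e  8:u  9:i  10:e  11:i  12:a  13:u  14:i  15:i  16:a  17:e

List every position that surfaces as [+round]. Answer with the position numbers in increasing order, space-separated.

6 7 8 11 12 13

From /u/ at 8 leftward: 7 /e/ → [+round]; 6 /a/ → [+round]; bound reached.
From /u/ at 13 leftward: 12 /a/ → [+round]; 11 /i/ → [+round]; bound reached.
Targets with no active source: positions 1 2 3 4 5 9 10 14 15 16 17 stay [-round].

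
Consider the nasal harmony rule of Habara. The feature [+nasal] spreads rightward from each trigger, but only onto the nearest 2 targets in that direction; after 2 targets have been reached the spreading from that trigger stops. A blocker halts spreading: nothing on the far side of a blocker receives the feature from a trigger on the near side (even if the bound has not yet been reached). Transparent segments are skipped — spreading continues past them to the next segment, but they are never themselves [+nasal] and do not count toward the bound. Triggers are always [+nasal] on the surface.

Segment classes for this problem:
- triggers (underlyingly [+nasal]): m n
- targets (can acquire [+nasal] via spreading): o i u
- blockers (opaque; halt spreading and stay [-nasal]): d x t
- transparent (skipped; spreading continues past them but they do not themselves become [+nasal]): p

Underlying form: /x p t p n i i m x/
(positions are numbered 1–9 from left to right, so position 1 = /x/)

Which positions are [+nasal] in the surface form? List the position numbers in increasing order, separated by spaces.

5 6 7 8

From /n/ at 5 rightward: 6 /i/ → [+nasal]; 7 /i/ → [+nasal]; bound reached.
From /m/ at 8 rightward: 9 /x/ blocks.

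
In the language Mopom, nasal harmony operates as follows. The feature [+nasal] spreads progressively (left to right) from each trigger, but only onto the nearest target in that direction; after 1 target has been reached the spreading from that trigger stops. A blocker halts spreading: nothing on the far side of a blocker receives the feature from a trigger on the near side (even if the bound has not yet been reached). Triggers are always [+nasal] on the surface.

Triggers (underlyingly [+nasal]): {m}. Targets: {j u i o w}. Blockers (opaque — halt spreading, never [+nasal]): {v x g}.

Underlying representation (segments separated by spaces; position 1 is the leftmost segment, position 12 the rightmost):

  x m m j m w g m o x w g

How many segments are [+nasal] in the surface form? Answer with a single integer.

7

From /m/ at 2 rightward: 3 /m/ is itself a trigger — this domain ends here.
From /m/ at 3 rightward: 4 /j/ → [+nasal]; bound reached.
From /m/ at 5 rightward: 6 /w/ → [+nasal]; bound reached.
From /m/ at 8 rightward: 9 /o/ → [+nasal]; bound reached.
Target with no active source: position 11 stays [-nasal].
[+nasal] positions on the surface: 2 3 4 5 6 8 9.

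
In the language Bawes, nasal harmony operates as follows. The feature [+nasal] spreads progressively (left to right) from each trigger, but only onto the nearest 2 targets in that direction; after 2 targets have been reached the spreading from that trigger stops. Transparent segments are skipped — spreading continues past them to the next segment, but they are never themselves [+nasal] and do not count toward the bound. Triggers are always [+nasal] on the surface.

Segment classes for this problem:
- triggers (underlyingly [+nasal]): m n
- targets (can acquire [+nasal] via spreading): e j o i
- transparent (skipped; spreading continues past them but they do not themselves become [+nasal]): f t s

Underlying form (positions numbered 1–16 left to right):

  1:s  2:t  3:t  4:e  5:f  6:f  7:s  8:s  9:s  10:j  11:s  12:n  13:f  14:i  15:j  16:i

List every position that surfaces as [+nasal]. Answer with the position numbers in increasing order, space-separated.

12 14 15

From /n/ at 12 rightward: 13 /f/ transparent; 14 /i/ → [+nasal]; 15 /j/ → [+nasal]; bound reached.
Targets with no active source: positions 4 10 16 stay [-nasal].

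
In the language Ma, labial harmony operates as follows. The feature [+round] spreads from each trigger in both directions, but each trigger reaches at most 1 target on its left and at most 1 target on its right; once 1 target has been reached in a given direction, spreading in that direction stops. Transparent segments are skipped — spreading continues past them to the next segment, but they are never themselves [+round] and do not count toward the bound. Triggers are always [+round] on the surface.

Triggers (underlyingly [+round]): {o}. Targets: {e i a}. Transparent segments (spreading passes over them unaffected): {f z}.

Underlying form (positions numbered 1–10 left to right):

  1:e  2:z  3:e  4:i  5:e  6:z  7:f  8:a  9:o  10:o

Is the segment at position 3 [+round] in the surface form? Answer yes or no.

no

From /o/ at 9 rightward: 10 /o/ is itself a trigger — this domain ends here.
From /o/ at 9 leftward: 8 /a/ → [+round]; bound reached.
From /o/ at 10 rightward: word edge.
From /o/ at 10 leftward: 9 /o/ is itself a trigger — this domain ends here.
Targets with no active source: positions 1 3 4 5 stay [-round].
[+round] positions on the surface: 8 9 10.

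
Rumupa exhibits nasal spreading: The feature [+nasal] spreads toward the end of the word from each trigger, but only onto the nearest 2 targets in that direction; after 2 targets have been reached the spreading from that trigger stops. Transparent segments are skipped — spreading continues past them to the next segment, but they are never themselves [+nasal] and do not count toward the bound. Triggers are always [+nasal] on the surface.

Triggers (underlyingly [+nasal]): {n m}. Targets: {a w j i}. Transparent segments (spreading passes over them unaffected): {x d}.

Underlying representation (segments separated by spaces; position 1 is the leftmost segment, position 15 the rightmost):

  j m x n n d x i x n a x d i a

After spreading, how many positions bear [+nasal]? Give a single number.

7

From /m/ at 2 rightward: 3 /x/ transparent; 4 /n/ is itself a trigger — this domain ends here.
From /n/ at 4 rightward: 5 /n/ is itself a trigger — this domain ends here.
From /n/ at 5 rightward: 6 /d/ transparent; 7 /x/ transparent; 8 /i/ → [+nasal]; 9 /x/ transparent; 10 /n/ is itself a trigger — this domain ends here.
From /n/ at 10 rightward: 11 /a/ → [+nasal]; 12 /x/ transparent; 13 /d/ transparent; 14 /i/ → [+nasal]; bound reached.
Targets with no active source: positions 1 15 stay [-nasal].
[+nasal] positions on the surface: 2 4 5 8 10 11 14.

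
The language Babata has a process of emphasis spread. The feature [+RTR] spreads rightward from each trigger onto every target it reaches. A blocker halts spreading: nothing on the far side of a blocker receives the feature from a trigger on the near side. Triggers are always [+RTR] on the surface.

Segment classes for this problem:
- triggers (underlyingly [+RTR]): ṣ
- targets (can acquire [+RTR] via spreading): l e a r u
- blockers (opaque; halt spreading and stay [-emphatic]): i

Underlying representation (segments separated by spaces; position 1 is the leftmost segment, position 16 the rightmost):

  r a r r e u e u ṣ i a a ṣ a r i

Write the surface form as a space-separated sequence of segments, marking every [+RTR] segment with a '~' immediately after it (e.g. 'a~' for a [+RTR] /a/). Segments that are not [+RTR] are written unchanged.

r a r r e u e u ṣ~ i a a ṣ~ a~ r~ i

From /ṣ/ at 9 rightward: 10 /i/ blocks.
From /ṣ/ at 13 rightward: 14 /a/ → [+RTR]; 15 /r/ → [+RTR]; 16 /i/ blocks.
Targets with no active source: positions 1 2 3 4 5 6 7 8 11 12 stay [-emphatic].
[+RTR] positions on the surface: 9 13 14 15.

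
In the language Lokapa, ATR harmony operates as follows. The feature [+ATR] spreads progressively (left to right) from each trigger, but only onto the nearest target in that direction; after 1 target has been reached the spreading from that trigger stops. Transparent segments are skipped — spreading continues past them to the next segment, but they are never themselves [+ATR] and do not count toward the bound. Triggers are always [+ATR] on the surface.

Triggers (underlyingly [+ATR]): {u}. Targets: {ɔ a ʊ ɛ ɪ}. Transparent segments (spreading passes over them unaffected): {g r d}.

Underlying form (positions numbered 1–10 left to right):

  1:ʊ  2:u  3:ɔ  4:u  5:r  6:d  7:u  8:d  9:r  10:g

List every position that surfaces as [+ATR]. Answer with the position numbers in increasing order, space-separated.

From /u/ at 2 rightward: 3 /ɔ/ → [+ATR]; bound reached.
From /u/ at 4 rightward: 5 /r/ transparent; 6 /d/ transparent; 7 /u/ is itself a trigger — this domain ends here.
From /u/ at 7 rightward: 8 /d/ transparent; 9 /r/ transparent; 10 /g/ transparent; word edge.
Target with no active source: position 1 stays [-ATR].

2 3 4 7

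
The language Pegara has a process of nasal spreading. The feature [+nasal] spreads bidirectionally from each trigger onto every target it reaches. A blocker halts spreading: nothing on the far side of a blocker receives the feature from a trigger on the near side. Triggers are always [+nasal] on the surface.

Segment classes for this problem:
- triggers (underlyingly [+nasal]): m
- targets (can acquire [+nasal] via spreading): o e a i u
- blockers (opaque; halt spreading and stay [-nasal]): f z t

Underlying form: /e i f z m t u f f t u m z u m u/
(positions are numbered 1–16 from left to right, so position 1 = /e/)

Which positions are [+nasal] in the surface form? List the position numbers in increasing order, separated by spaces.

5 11 12 14 15 16

From /m/ at 5 rightward: 6 /t/ blocks.
From /m/ at 5 leftward: 4 /z/ blocks.
From /m/ at 12 rightward: 13 /z/ blocks.
From /m/ at 12 leftward: 11 /u/ → [+nasal]; 10 /t/ blocks.
From /m/ at 15 rightward: 16 /u/ → [+nasal]; word edge.
From /m/ at 15 leftward: 14 /u/ → [+nasal]; 13 /z/ blocks.
Targets with no active source: positions 1 2 7 stay [-nasal].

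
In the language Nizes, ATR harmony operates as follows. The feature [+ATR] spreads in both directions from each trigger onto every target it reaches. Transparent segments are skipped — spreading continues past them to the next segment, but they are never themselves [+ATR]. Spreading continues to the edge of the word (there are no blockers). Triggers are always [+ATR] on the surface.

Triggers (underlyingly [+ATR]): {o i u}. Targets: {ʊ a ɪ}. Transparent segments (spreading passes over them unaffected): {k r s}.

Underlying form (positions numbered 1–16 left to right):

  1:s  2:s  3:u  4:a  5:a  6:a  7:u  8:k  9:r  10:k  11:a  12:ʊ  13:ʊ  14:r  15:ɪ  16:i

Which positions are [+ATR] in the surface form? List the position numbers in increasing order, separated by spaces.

From /u/ at 3 rightward: 4 /a/ → [+ATR]; 5 /a/ → [+ATR]; 6 /a/ → [+ATR]; 7 /u/ is itself a trigger — this domain ends here.
From /u/ at 3 leftward: 2 /s/ transparent; 1 /s/ transparent; word edge.
From /u/ at 7 rightward: 8 /k/ transparent; 9 /r/ transparent; 10 /k/ transparent; 11 /a/ → [+ATR]; 12 /ʊ/ → [+ATR]; 13 /ʊ/ → [+ATR]; 14 /r/ transparent; 15 /ɪ/ → [+ATR]; 16 /i/ is itself a trigger — this domain ends here.
From /u/ at 7 leftward: 6 /a/ → [+ATR]; 5 /a/ → [+ATR]; 4 /a/ → [+ATR]; 3 /u/ is itself a trigger — this domain ends here.
From /i/ at 16 rightward: word edge.
From /i/ at 16 leftward: 15 /ɪ/ → [+ATR]; 14 /r/ transparent; 13 /ʊ/ → [+ATR]; 12 /ʊ/ → [+ATR]; 11 /a/ → [+ATR]; 10 /k/ transparent; 9 /r/ transparent; 8 /k/ transparent; 7 /u/ is itself a trigger — this domain ends here.

3 4 5 6 7 11 12 13 15 16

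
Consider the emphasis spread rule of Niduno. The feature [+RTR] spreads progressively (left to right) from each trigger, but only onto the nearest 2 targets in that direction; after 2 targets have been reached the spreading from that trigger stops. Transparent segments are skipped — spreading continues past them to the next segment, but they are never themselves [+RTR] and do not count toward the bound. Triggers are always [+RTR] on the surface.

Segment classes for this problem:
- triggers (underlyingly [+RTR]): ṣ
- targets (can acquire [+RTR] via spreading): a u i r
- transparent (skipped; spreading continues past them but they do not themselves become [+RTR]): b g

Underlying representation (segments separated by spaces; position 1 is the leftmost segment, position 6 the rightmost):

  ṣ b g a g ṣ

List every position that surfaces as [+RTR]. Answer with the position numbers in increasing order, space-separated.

1 4 6

From /ṣ/ at 1 rightward: 2 /b/ transparent; 3 /g/ transparent; 4 /a/ → [+RTR]; 5 /g/ transparent; 6 /ṣ/ is itself a trigger — this domain ends here.
From /ṣ/ at 6 rightward: word edge.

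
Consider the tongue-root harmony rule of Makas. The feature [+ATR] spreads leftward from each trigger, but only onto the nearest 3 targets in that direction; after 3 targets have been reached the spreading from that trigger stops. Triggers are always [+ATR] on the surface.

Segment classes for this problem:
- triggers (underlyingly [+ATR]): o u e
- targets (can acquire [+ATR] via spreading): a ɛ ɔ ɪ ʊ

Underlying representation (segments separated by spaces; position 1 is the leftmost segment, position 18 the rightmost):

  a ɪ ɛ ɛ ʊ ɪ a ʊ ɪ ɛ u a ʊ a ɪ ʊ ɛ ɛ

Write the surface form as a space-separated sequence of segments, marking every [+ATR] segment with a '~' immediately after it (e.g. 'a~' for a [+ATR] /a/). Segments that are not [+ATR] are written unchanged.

a ɪ ɛ ɛ ʊ ɪ a ʊ~ ɪ~ ɛ~ u~ a ʊ a ɪ ʊ ɛ ɛ

From /u/ at 11 leftward: 10 /ɛ/ → [+ATR]; 9 /ɪ/ → [+ATR]; 8 /ʊ/ → [+ATR]; bound reached.
Targets with no active source: positions 1 2 3 4 5 6 7 12 13 14 15 16 17 18 stay [-ATR].
[+ATR] positions on the surface: 8 9 10 11.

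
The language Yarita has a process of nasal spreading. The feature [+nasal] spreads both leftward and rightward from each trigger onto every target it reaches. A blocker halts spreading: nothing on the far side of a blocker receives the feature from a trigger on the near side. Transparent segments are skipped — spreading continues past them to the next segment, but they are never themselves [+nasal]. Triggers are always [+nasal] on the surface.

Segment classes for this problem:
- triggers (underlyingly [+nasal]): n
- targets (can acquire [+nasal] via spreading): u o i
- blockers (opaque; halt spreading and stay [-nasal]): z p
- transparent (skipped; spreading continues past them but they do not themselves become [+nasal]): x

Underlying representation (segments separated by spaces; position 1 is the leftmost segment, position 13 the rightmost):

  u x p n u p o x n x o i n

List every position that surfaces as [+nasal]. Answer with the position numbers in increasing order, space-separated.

4 5 7 9 11 12 13

From /n/ at 4 rightward: 5 /u/ → [+nasal]; 6 /p/ blocks.
From /n/ at 4 leftward: 3 /p/ blocks.
From /n/ at 9 rightward: 10 /x/ transparent; 11 /o/ → [+nasal]; 12 /i/ → [+nasal]; 13 /n/ is itself a trigger — this domain ends here.
From /n/ at 9 leftward: 8 /x/ transparent; 7 /o/ → [+nasal]; 6 /p/ blocks.
From /n/ at 13 rightward: word edge.
From /n/ at 13 leftward: 12 /i/ → [+nasal]; 11 /o/ → [+nasal]; 10 /x/ transparent; 9 /n/ is itself a trigger — this domain ends here.
Target with no active source: position 1 stays [-nasal].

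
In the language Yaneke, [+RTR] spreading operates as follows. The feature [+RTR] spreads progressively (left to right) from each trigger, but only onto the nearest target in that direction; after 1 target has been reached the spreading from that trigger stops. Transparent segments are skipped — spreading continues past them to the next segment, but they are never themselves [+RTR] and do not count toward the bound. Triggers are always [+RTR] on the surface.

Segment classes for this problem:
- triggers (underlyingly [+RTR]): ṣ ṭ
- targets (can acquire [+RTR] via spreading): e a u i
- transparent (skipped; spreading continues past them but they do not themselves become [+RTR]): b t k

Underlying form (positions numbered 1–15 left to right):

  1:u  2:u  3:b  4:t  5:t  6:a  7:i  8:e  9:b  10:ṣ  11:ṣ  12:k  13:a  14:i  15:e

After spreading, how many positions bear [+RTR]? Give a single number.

3

From /ṣ/ at 10 rightward: 11 /ṣ/ is itself a trigger — this domain ends here.
From /ṣ/ at 11 rightward: 12 /k/ transparent; 13 /a/ → [+RTR]; bound reached.
Targets with no active source: positions 1 2 6 7 8 14 15 stay [-emphatic].
[+RTR] positions on the surface: 10 11 13.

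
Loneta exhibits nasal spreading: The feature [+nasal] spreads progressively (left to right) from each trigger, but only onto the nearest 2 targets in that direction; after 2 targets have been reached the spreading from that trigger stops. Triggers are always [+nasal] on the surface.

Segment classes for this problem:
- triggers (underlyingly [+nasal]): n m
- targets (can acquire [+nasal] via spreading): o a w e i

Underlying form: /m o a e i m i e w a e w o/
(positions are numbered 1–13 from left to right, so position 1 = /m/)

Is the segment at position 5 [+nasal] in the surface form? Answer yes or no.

no

From /m/ at 1 rightward: 2 /o/ → [+nasal]; 3 /a/ → [+nasal]; bound reached.
From /m/ at 6 rightward: 7 /i/ → [+nasal]; 8 /e/ → [+nasal]; bound reached.
Targets with no active source: positions 4 5 9 10 11 12 13 stay [-nasal].
[+nasal] positions on the surface: 1 2 3 6 7 8.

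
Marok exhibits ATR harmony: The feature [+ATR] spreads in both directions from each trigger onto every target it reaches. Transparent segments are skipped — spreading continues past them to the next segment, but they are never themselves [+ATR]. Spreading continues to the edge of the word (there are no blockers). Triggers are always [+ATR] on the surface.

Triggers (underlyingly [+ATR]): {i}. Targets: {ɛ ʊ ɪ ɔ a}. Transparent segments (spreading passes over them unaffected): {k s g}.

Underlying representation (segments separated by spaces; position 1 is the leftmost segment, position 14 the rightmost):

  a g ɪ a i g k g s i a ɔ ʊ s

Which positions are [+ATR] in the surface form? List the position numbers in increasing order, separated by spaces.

From /i/ at 5 rightward: 6 /g/ transparent; 7 /k/ transparent; 8 /g/ transparent; 9 /s/ transparent; 10 /i/ is itself a trigger — this domain ends here.
From /i/ at 5 leftward: 4 /a/ → [+ATR]; 3 /ɪ/ → [+ATR]; 2 /g/ transparent; 1 /a/ → [+ATR]; word edge.
From /i/ at 10 rightward: 11 /a/ → [+ATR]; 12 /ɔ/ → [+ATR]; 13 /ʊ/ → [+ATR]; 14 /s/ transparent; word edge.
From /i/ at 10 leftward: 9 /s/ transparent; 8 /g/ transparent; 7 /k/ transparent; 6 /g/ transparent; 5 /i/ is itself a trigger — this domain ends here.

1 3 4 5 10 11 12 13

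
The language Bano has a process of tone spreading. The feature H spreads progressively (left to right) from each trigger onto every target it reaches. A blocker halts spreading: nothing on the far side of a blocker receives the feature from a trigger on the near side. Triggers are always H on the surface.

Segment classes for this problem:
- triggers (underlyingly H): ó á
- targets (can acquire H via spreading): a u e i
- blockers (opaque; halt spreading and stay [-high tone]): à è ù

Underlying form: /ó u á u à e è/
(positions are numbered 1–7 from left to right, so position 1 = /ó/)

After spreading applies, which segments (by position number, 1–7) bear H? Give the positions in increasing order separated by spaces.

1 2 3 4

From /ó/ at 1 rightward: 2 /u/ → H; 3 /á/ is itself a trigger — this domain ends here.
From /á/ at 3 rightward: 4 /u/ → H; 5 /à/ blocks.
Target with no active source: position 6 stays [-high tone].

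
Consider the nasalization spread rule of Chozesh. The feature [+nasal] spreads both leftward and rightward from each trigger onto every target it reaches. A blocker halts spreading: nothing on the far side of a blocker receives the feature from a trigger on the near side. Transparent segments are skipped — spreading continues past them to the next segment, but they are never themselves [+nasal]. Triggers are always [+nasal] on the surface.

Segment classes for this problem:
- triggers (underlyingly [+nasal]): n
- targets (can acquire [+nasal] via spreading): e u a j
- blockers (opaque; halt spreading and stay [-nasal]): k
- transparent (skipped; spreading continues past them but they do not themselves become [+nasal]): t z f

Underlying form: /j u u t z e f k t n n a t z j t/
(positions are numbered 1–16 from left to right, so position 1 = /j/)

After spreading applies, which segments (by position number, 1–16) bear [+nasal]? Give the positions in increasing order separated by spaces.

From /n/ at 10 rightward: 11 /n/ is itself a trigger — this domain ends here.
From /n/ at 10 leftward: 9 /t/ transparent; 8 /k/ blocks.
From /n/ at 11 rightward: 12 /a/ → [+nasal]; 13 /t/ transparent; 14 /z/ transparent; 15 /j/ → [+nasal]; 16 /t/ transparent; word edge.
From /n/ at 11 leftward: 10 /n/ is itself a trigger — this domain ends here.
Targets with no active source: positions 1 2 3 6 stay [-nasal].

10 11 12 15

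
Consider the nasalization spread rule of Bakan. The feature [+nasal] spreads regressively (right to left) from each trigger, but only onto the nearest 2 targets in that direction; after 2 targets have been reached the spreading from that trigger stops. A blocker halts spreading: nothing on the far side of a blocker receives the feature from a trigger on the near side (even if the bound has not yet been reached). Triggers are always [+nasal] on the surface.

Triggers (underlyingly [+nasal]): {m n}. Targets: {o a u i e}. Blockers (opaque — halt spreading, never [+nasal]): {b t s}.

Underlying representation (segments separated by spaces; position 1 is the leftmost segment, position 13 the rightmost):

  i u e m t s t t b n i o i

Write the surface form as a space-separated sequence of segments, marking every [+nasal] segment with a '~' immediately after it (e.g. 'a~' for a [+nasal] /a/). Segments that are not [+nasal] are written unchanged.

From /m/ at 4 leftward: 3 /e/ → [+nasal]; 2 /u/ → [+nasal]; bound reached.
From /n/ at 10 leftward: 9 /b/ blocks.
Targets with no active source: positions 1 11 12 13 stay [-nasal].
[+nasal] positions on the surface: 2 3 4 10.

i u~ e~ m~ t s t t b n~ i o i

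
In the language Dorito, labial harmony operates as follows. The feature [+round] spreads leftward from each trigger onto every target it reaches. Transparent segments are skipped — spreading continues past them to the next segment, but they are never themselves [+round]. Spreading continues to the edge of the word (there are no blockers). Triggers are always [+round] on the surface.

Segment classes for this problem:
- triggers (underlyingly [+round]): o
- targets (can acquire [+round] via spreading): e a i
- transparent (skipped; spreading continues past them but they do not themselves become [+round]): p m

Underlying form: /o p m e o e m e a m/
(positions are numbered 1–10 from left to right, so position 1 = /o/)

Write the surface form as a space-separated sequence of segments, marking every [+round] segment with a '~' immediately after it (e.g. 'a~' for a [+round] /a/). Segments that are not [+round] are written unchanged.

From /o/ at 1 leftward: word edge.
From /o/ at 5 leftward: 4 /e/ → [+round]; 3 /m/ transparent; 2 /p/ transparent; 1 /o/ is itself a trigger — this domain ends here.
Targets with no active source: positions 6 8 9 stay [-round].
[+round] positions on the surface: 1 4 5.

o~ p m e~ o~ e m e a m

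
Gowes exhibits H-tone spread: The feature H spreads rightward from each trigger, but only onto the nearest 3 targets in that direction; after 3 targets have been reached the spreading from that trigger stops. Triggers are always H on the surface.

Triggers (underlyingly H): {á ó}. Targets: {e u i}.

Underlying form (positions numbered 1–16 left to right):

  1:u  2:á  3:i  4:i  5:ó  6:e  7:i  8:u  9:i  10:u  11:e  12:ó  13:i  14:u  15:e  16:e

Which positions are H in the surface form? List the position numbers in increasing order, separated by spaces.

2 3 4 5 6 7 8 12 13 14 15

From /á/ at 2 rightward: 3 /i/ → H; 4 /i/ → H; 5 /ó/ is itself a trigger — this domain ends here.
From /ó/ at 5 rightward: 6 /e/ → H; 7 /i/ → H; 8 /u/ → H; bound reached.
From /ó/ at 12 rightward: 13 /i/ → H; 14 /u/ → H; 15 /e/ → H; bound reached.
Targets with no active source: positions 1 9 10 11 16 stay [-high tone].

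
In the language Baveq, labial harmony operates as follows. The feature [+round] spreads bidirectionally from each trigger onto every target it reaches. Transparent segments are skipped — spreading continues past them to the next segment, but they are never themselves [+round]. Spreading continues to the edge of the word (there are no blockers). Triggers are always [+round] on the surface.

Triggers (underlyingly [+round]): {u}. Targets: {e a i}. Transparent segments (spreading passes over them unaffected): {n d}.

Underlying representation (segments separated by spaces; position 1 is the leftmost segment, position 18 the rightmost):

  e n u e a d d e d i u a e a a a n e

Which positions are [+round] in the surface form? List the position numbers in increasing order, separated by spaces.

From /u/ at 3 rightward: 4 /e/ → [+round]; 5 /a/ → [+round]; 6 /d/ transparent; 7 /d/ transparent; 8 /e/ → [+round]; 9 /d/ transparent; 10 /i/ → [+round]; 11 /u/ is itself a trigger — this domain ends here.
From /u/ at 3 leftward: 2 /n/ transparent; 1 /e/ → [+round]; word edge.
From /u/ at 11 rightward: 12 /a/ → [+round]; 13 /e/ → [+round]; 14 /a/ → [+round]; 15 /a/ → [+round]; 16 /a/ → [+round]; 17 /n/ transparent; 18 /e/ → [+round]; word edge.
From /u/ at 11 leftward: 10 /i/ → [+round]; 9 /d/ transparent; 8 /e/ → [+round]; 7 /d/ transparent; 6 /d/ transparent; 5 /a/ → [+round]; 4 /e/ → [+round]; 3 /u/ is itself a trigger — this domain ends here.

1 3 4 5 8 10 11 12 13 14 15 16 18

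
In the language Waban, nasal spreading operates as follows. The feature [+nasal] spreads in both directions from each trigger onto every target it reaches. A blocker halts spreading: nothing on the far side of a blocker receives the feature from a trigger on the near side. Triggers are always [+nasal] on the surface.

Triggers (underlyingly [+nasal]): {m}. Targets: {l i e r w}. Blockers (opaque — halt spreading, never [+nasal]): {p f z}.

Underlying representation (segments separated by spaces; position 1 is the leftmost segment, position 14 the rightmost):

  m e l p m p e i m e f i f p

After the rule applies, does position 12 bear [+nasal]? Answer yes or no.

no

From /m/ at 1 rightward: 2 /e/ → [+nasal]; 3 /l/ → [+nasal]; 4 /p/ blocks.
From /m/ at 1 leftward: word edge.
From /m/ at 5 rightward: 6 /p/ blocks.
From /m/ at 5 leftward: 4 /p/ blocks.
From /m/ at 9 rightward: 10 /e/ → [+nasal]; 11 /f/ blocks.
From /m/ at 9 leftward: 8 /i/ → [+nasal]; 7 /e/ → [+nasal]; 6 /p/ blocks.
Target with no active source: position 12 stays [-nasal].
[+nasal] positions on the surface: 1 2 3 5 7 8 9 10.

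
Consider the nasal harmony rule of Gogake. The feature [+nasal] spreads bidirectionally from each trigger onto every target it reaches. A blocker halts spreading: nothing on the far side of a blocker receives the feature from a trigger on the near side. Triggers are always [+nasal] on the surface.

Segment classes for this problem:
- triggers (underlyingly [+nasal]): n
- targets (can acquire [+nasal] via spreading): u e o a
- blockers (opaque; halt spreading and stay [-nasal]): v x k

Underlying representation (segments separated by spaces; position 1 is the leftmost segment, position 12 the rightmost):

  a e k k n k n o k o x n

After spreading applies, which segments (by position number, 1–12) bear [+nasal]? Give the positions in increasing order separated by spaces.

5 7 8 12

From /n/ at 5 rightward: 6 /k/ blocks.
From /n/ at 5 leftward: 4 /k/ blocks.
From /n/ at 7 rightward: 8 /o/ → [+nasal]; 9 /k/ blocks.
From /n/ at 7 leftward: 6 /k/ blocks.
From /n/ at 12 rightward: word edge.
From /n/ at 12 leftward: 11 /x/ blocks.
Targets with no active source: positions 1 2 10 stay [-nasal].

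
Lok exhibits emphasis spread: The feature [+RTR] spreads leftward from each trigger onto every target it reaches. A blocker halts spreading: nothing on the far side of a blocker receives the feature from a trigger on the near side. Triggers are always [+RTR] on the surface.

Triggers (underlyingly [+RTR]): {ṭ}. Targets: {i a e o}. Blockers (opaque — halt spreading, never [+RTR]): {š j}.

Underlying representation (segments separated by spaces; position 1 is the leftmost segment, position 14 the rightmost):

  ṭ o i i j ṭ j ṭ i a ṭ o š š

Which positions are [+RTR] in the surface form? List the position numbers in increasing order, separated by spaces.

1 6 8 9 10 11

From /ṭ/ at 1 leftward: word edge.
From /ṭ/ at 6 leftward: 5 /j/ blocks.
From /ṭ/ at 8 leftward: 7 /j/ blocks.
From /ṭ/ at 11 leftward: 10 /a/ → [+RTR]; 9 /i/ → [+RTR]; 8 /ṭ/ is itself a trigger — this domain ends here.
Targets with no active source: positions 2 3 4 12 stay [-emphatic].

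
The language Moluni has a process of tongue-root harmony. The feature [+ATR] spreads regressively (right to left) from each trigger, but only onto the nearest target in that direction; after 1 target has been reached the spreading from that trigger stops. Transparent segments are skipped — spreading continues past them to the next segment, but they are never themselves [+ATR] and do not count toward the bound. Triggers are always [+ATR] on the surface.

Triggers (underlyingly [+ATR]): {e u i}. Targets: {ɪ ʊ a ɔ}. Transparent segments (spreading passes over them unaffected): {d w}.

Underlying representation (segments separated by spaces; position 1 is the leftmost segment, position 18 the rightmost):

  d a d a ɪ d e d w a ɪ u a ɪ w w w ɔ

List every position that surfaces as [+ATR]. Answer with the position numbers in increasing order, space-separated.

From /e/ at 7 leftward: 6 /d/ transparent; 5 /ɪ/ → [+ATR]; bound reached.
From /u/ at 12 leftward: 11 /ɪ/ → [+ATR]; bound reached.
Targets with no active source: positions 2 4 10 13 14 18 stay [-ATR].

5 7 11 12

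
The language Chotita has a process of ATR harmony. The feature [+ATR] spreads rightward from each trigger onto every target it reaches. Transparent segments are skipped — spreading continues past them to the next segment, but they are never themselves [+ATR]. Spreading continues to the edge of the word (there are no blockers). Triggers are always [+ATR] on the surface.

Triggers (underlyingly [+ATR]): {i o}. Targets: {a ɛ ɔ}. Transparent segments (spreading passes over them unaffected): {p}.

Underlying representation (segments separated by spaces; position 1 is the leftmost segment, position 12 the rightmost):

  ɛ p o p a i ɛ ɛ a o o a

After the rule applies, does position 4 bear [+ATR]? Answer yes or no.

From /o/ at 3 rightward: 4 /p/ transparent; 5 /a/ → [+ATR]; 6 /i/ is itself a trigger — this domain ends here.
From /i/ at 6 rightward: 7 /ɛ/ → [+ATR]; 8 /ɛ/ → [+ATR]; 9 /a/ → [+ATR]; 10 /o/ is itself a trigger — this domain ends here.
From /o/ at 10 rightward: 11 /o/ is itself a trigger — this domain ends here.
From /o/ at 11 rightward: 12 /a/ → [+ATR]; word edge.
Target with no active source: position 1 stays [-ATR].
[+ATR] positions on the surface: 3 5 6 7 8 9 10 11 12.

no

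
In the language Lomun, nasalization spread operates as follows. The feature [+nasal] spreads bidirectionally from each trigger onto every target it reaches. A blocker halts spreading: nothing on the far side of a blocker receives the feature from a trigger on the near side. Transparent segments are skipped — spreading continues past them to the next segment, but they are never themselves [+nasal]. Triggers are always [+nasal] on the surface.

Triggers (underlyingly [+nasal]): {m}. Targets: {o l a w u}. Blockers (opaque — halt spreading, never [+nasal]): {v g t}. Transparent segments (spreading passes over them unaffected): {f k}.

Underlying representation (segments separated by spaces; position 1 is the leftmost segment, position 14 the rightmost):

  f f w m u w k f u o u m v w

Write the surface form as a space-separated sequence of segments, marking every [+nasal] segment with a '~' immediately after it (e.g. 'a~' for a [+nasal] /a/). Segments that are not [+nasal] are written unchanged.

From /m/ at 4 rightward: 5 /u/ → [+nasal]; 6 /w/ → [+nasal]; 7 /k/ transparent; 8 /f/ transparent; 9 /u/ → [+nasal]; 10 /o/ → [+nasal]; 11 /u/ → [+nasal]; 12 /m/ is itself a trigger — this domain ends here.
From /m/ at 4 leftward: 3 /w/ → [+nasal]; 2 /f/ transparent; 1 /f/ transparent; word edge.
From /m/ at 12 rightward: 13 /v/ blocks.
From /m/ at 12 leftward: 11 /u/ → [+nasal]; 10 /o/ → [+nasal]; 9 /u/ → [+nasal]; 8 /f/ transparent; 7 /k/ transparent; 6 /w/ → [+nasal]; 5 /u/ → [+nasal]; 4 /m/ is itself a trigger — this domain ends here.
Target with no active source: position 14 stays [-nasal].
[+nasal] positions on the surface: 3 4 5 6 9 10 11 12.

f f w~ m~ u~ w~ k f u~ o~ u~ m~ v w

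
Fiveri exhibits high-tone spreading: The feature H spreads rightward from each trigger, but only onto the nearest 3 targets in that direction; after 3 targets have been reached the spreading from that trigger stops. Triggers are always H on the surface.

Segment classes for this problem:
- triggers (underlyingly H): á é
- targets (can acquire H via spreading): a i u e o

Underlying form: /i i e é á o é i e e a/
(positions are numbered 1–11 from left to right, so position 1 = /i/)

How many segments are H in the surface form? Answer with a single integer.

7

From /é/ at 4 rightward: 5 /á/ is itself a trigger — this domain ends here.
From /á/ at 5 rightward: 6 /o/ → H; 7 /é/ is itself a trigger — this domain ends here.
From /é/ at 7 rightward: 8 /i/ → H; 9 /e/ → H; 10 /e/ → H; bound reached.
Targets with no active source: positions 1 2 3 11 stay [-high tone].
H positions on the surface: 4 5 6 7 8 9 10.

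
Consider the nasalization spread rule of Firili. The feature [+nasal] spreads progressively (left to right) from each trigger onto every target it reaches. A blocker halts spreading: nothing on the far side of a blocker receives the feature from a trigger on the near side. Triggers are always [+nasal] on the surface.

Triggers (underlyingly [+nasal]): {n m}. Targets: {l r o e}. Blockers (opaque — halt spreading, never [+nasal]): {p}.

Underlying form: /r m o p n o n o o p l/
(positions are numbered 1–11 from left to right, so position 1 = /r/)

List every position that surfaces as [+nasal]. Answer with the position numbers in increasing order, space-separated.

From /m/ at 2 rightward: 3 /o/ → [+nasal]; 4 /p/ blocks.
From /n/ at 5 rightward: 6 /o/ → [+nasal]; 7 /n/ is itself a trigger — this domain ends here.
From /n/ at 7 rightward: 8 /o/ → [+nasal]; 9 /o/ → [+nasal]; 10 /p/ blocks.
Targets with no active source: positions 1 11 stay [-nasal].

2 3 5 6 7 8 9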